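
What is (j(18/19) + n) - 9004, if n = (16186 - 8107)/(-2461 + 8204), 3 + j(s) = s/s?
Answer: -51713379/5743 ≈ -9004.6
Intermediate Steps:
j(s) = -2 (j(s) = -3 + s/s = -3 + 1 = -2)
n = 8079/5743 ≈ 1.4068
(j(18/19) + n) - 9004 = (-2 + 8079/5743) - 9004 = -3407/5743 - 9004 = -51713379/5743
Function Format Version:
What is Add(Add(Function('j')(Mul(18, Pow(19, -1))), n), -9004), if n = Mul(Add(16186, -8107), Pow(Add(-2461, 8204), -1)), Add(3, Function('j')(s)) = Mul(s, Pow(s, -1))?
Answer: Rational(-51713379, 5743) ≈ -9004.6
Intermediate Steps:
Function('j')(s) = -2 (Function('j')(s) = Add(-3, Mul(s, Pow(s, -1))) = Add(-3, 1) = -2)
n = Rational(8079, 5743) (n = Mul(8079, Pow(5743, -1)) = Mul(8079, Rational(1, 5743)) = Rational(8079, 5743) ≈ 1.4068)
Add(Add(Function('j')(Mul(18, Pow(19, -1))), n), -9004) = Add(Add(-2, Rational(8079, 5743)), -9004) = Add(Rational(-3407, 5743), -9004) = Rational(-51713379, 5743)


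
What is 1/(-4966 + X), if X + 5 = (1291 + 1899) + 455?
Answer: -1/1326 ≈ -0.00075415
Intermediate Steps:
X = 3640 (X = -5 + ((1291 + 1899) + 455) = -5 + (3190 + 455) = -5 + 3645 = 3640)
1/(-4966 + X) = 1/(-4966 + 3640) = 1/(-1326) = -1/1326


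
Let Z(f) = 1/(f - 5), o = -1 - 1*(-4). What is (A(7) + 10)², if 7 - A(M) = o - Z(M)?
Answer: 841/4 ≈ 210.25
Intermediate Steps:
o = 3 (o = -1 + 4 = 3)
Z(f) = 1/(-5 + f)
A(M) = 4 + 1/(-5 + M) (A(M) = 7 - (3 - 1/(-5 + M)) = 7 + (-3 + 1/(-5 + M)) = 4 + 1/(-5 + M))
(A(7) + 10)² = ((-19 + 4*7)/(-5 + 7) + 10)² = ((-19 + 28)/2 + 10)² = ((½)*9 + 10)² = (9/2 + 10)² = (29/2)² = 841/4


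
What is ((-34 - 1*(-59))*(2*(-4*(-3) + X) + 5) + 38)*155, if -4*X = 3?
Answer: 224905/2 ≈ 1.1245e+5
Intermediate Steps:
X = -¾ (X = -¼*3 = -¾ ≈ -0.75000)
((-34 - 1*(-59))*(2*(-4*(-3) + X) + 5) + 38)*155 = ((-34 - 1*(-59))*(2*(-4*(-3) - ¾) + 5) + 38)*155 = ((-34 + 59)*(2*(12 - ¾) + 5) + 38)*155 = (25*(2*(45/4) + 5) + 38)*155 = (25*(45/2 + 5) + 38)*155 = (25*(55/2) + 38)*155 = (1375/2 + 38)*155 = (1451/2)*155 = 224905/2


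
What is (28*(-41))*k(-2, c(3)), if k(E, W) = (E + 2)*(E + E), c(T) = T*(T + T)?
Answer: 0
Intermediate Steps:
c(T) = 2*T² (c(T) = T*(2*T) = 2*T²)
k(E, W) = 2*E*(2 + E) (k(E, W) = (2 + E)*(2*E) = 2*E*(2 + E))
(28*(-41))*k(-2, c(3)) = (28*(-41))*(2*(-2)*(2 - 2)) = -2296*(-2)*0 = -1148*0 = 0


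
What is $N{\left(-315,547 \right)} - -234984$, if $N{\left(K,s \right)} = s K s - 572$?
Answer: $-94016423$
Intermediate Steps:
$N{\left(K,s \right)} = -572 + K s^{2}$ ($N{\left(K,s \right)} = K s s - 572 = K s^{2} - 572 = -572 + K s^{2}$)
$N{\left(-315,547 \right)} - -234984 = \left(-572 - 315 \cdot 547^{2}\right) - -234984 = \left(-572 - 94250835\right) + 234984 = -94251407 + 234984 = -94016423$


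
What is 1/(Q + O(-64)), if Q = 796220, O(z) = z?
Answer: 1/796156 ≈ 1.2560e-6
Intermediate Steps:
1/(Q + O(-64)) = 1/(796220 - 64) = 1/796156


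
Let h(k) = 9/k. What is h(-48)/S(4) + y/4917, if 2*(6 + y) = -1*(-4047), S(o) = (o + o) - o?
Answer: 38123/104896 ≈ 0.36344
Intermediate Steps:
S(o) = o (S(o) = 2*o - o = o)
y = 4035/2 (y = -6 + (-1*(-4047))/2 = -6 + (½)*4047 = -6 + 4047/2 = 4035/2 ≈ 2017.5)
h(-48)/S(4) + y/4917 = (9/(-48))/4 + (4035/2)/4917 = (9*(-1/48))*(¼) + (4035/2)*(1/4917) = -3/16*¼ + 1345/3278 = -3/64 + 1345/3278 = 38123/104896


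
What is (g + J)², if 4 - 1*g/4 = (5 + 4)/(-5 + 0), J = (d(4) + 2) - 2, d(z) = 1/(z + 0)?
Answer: 219961/400 ≈ 549.90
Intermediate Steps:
d(z) = 1/z
J = ¼ (J = (1/4 + 2) - 2 = (¼ + 2) - 2 = 9/4 - 2 = ¼ ≈ 0.25000)
g = 116/5 (g = 16 - 4*(5 + 4)/(-5 + 0) = 16 - 36/(-5) = 16 - 36*(-1)/5 = 16 - 4*(-9/5) = 16 + 36/5 = 116/5 ≈ 23.200)
(g + J)² = (116/5 + ¼)² = (469/20)² = 219961/400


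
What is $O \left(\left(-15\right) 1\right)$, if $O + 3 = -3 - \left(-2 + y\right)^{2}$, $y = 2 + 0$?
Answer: $90$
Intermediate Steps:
$y = 2$
$O = -6$ ($O = -3 - \left(3 + \left(-2 + 2\right)^{2}\right) = -3 - 3 = -6$)
$O \left(\left(-15\right) 1\right) = - 6 \left(\left(-15\right) 1\right) = \left(-6\right) \left(-15\right) = 90$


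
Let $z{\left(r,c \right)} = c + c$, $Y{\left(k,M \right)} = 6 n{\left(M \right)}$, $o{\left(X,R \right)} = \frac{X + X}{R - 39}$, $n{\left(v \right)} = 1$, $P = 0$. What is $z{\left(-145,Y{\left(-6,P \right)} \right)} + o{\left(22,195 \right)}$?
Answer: $\frac{479}{39} \approx 12.282$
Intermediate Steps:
$o{\left(X,R \right)} = \frac{2 X}{-39 + R}$
$Y{\left(k,M \right)} = 6$ ($Y{\left(k,M \right)} = 6 \cdot 1 = 6$)
$z{\left(r,c \right)} = 2 c$
$z{\left(-145,Y{\left(-6,P \right)} \right)} + o{\left(22,195 \right)} = 2 \cdot 6 + 2 \cdot 22 \frac{1}{-39 + 195} = 12 + 2 \cdot 22 \cdot \frac{1}{156} = 12 + \frac{11}{39} = \frac{479}{39}$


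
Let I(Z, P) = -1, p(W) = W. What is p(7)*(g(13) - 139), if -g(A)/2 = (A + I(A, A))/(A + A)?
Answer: -12733/13 ≈ -979.46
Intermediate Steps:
g(A) = -(-1 + A)/A (g(A) = -2*(A - 1)/(A + A) = -2*(-1 + A)/(2*A) = -2*(-1 + A)*1/(2*A) = -(-1 + A)/A)
p(7)*(g(13) - 139) = 7*((1 - 1*13)/13 - 139) = 7*((1 - 13)/13 - 139) = 7*((1/13)*(-12) - 139) = 7*(-12/13 - 139) = 7*(-1819/13) = -12733/13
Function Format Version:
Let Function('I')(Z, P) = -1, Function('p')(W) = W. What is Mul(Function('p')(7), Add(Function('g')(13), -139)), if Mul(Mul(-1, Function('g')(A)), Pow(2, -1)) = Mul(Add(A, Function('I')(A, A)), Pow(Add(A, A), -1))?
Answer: Rational(-12733, 13) ≈ -979.46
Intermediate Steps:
Function('g')(A) = Mul(-1, Pow(A, -1), Add(-1, A)) (Function('g')(A) = Mul(-2, Mul(Add(A, -1), Pow(Add(A, A), -1))) = Mul(-2, Mul(Add(-1, A), Pow(Mul(2, A), -1))) = Mul(-2, Mul(Add(-1, A), Mul(Rational(1, 2), Pow(A, -1)))) = Mul(-2, Mul(Rational(1, 2), Pow(A, -1), Add(-1, A))) = Mul(-1, Pow(A, -1), Add(-1, A)))
Mul(Function('p')(7), Add(Function('g')(13), -139)) = Mul(7, Add(Mul(Pow(13, -1), Add(1, Mul(-1, 13))), -139)) = Mul(7, Add(Mul(Rational(1, 13), Add(1, -13)), -139)) = Mul(7, Add(Mul(Rational(1, 13), -12), -139)) = Mul(7, Add(Rational(-12, 13), -139)) = Mul(7, Rational(-1819, 13)) = Rational(-12733, 13)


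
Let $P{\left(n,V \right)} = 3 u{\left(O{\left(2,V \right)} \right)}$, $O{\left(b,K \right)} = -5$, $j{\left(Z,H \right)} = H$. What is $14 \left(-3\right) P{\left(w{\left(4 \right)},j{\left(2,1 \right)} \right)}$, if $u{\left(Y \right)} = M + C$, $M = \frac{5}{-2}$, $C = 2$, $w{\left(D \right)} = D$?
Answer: $63$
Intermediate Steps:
$M = - \frac{5}{2}$ ($M = 5 \left(- \frac{1}{2}\right) = - \frac{5}{2} \approx -2.5$)
$u{\left(Y \right)} = - \frac{1}{2}$ ($u{\left(Y \right)} = - \frac{5}{2} + 2 = - \frac{1}{2}$)
$P{\left(n,V \right)} = - \frac{3}{2}$ ($P{\left(n,V \right)} = 3 \left(- \frac{1}{2}\right) = - \frac{3}{2}$)
$14 \left(-3\right) P{\left(w{\left(4 \right)},j{\left(2,1 \right)} \right)} = 14 \left(-3\right) \left(- \frac{3}{2}\right) = \left(-42\right) \left(- \frac{3}{2}\right) = 63$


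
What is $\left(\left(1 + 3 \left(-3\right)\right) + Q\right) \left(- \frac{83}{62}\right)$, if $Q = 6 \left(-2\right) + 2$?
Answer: $\frac{747}{31} \approx 24.097$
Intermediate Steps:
$Q = -10$ ($Q = -12 + 2 = -10$)
$\left(\left(1 + 3 \left(-3\right)\right) + Q\right) \left(- \frac{83}{62}\right) = \left(\left(1 + 3 \left(-3\right)\right) - 10\right) \left(- \frac{83}{62}\right) = \left(\left(1 - 9\right) - 10\right) \left(\left(-83\right) \frac{1}{62}\right) = \left(-8 - 10\right) \left(- \frac{83}{62}\right) = \left(-18\right) \left(- \frac{83}{62}\right) = \frac{747}{31}$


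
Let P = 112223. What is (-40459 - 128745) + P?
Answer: -56981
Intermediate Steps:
(-40459 - 128745) + P = (-40459 - 128745) + 112223 = -169204 + 112223 = -56981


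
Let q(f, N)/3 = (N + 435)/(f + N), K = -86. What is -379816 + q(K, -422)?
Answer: -192946567/508 ≈ -3.7982e+5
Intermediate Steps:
q(f, N) = 3*(435 + N)/(N + f) (q(f, N) = 3*((N + 435)/(f + N)) = 3*((435 + N)/(N + f)) = 3*(435 + N)/(N + f))
-379816 + q(K, -422) = -379816 + 3*(435 - 422)/(-422 - 86) = -379816 + 3*13/(-508) = -379816 + 3*(-1/508)*13 = -379816 - 39/508 = -192946567/508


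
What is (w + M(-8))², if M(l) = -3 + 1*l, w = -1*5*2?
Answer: 441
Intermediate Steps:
w = -10 (w = -5*2 = -10)
M(l) = -3 + l
(w + M(-8))² = (-10 + (-3 - 8))² = (-10 - 11)² = (-21)² = 441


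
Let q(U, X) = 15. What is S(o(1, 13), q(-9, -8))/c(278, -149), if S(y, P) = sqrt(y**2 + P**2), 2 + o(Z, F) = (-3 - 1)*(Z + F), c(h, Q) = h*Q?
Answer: -sqrt(3589)/41422 ≈ -0.0014463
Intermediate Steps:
c(h, Q) = Q*h
o(Z, F) = -2 - 4*F - 4*Z (o(Z, F) = -2 + (-3 - 1)*(Z + F) = -2 - 4*(F + Z) = -2 + (-4*F - 4*Z) = -2 - 4*F - 4*Z)
S(y, P) = sqrt(P**2 + y**2)
S(o(1, 13), q(-9, -8))/c(278, -149) = sqrt(15**2 + (-2 - 4*13 - 4*1)**2)/((-149*278)) = sqrt(225 + (-2 - 52 - 4)**2)/(-41422) = sqrt(225 + (-58)**2)*(-1/41422) = sqrt(225 + 3364)*(-1/41422) = sqrt(3589)*(-1/41422) = -sqrt(3589)/41422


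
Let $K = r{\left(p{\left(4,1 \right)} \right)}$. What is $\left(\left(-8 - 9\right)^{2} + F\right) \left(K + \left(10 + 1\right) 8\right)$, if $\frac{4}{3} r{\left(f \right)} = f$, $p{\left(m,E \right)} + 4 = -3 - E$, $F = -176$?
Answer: $9266$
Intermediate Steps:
$p{\left(m,E \right)} = -7 - E$ ($p{\left(m,E \right)} = -4 - \left(3 + E\right) = -7 - E$)
$r{\left(f \right)} = \frac{3 f}{4}$
$K = -6$ ($K = \frac{3 \left(-7 - 1\right)}{4} = \frac{3}{4} \left(-8\right) = -6$)
$\left(\left(-8 - 9\right)^{2} + F\right) \left(K + \left(10 + 1\right) 8\right) = \left(\left(-8 - 9\right)^{2} - 176\right) \left(-6 + \left(10 + 1\right) 8\right) = \left(\left(-17\right)^{2} - 176\right) \left(-6 + 11 \cdot 8\right) = \left(289 - 176\right) \left(-6 + 88\right) = 113 \cdot 82 = 9266$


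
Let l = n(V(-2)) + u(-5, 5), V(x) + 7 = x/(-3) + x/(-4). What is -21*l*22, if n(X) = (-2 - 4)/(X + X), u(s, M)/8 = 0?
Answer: -1188/5 ≈ -237.60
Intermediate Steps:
V(x) = -7 - 7*x/12 (V(x) = -7 + (x/(-3) + x/(-4)) = -7 + (x*(-⅓) + x*(-¼)) = -7 + (-x/3 - x/4) = -7 - 7*x/12)
u(s, M) = 0 (u(s, M) = 8*0 = 0)
n(X) = -3/X (n(X) = -6*1/(2*X) = -3/X)
l = 18/35 (l = -3/(-7 - 7/12*(-2)) + 0 = -3/(-7 + 7/6) + 0 = -3/(-35/6) + 0 = -3*(-6/35) + 0 = 18/35 + 0 = 18/35 ≈ 0.51429)
-21*l*22 = -21*18/35*22 = -54/5*22 = -1188/5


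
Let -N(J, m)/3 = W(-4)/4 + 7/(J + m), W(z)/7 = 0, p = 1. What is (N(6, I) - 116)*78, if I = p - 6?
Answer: -10686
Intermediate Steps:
I = -5 (I = 1 - 6 = -5)
W(z) = 0 (W(z) = 7*0 = 0)
N(J, m) = -21/(J + m) (N(J, m) = -3*(0/4 + 7/(J + m)) = -3*(0*(¼) + 7/(J + m)) = -3*(0 + 7/(J + m)) = -21/(J + m))
(N(6, I) - 116)*78 = (-21/(6 - 5) - 116)*78 = (-21/1 - 116)*78 = (-21*1 - 116)*78 = (-21 - 116)*78 = -137*78 = -10686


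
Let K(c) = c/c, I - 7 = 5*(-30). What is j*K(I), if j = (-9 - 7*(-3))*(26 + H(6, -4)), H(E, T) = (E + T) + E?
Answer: 408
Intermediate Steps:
H(E, T) = T + 2*E
I = -143 (I = 7 + 5*(-30) = 7 - 150 = -143)
j = 408 (j = (-9 - 7*(-3))*(26 + (-4 + 2*6)) = (-9 + 21)*(26 + (-4 + 12)) = 12*(26 + 8) = 12*34 = 408)
K(c) = 1
j*K(I) = 408*1 = 408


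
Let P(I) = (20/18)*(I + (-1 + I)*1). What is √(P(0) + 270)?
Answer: 22*√5/3 ≈ 16.398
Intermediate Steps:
P(I) = -10/9 + 20*I/9 (P(I) = (20*(1/18))*(I + (-1 + I)) = 10*(-1 + 2*I)/9 = -10/9 + 20*I/9)
√(P(0) + 270) = √((-10/9 + (20/9)*0) + 270) = √((-10/9 + 0) + 270) = √(-10/9 + 270) = √(2420/9) = 22*√5/3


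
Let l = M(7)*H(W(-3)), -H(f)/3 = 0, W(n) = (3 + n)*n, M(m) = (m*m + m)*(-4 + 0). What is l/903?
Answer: 0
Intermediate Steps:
M(m) = -4*m - 4*m**2 (M(m) = (m**2 + m)*(-4) = (m + m**2)*(-4) = -4*m - 4*m**2)
W(n) = n*(3 + n)
H(f) = 0 (H(f) = -3*0 = 0)
l = 0 (l = -4*7*(1 + 7)*0 = -4*7*8*0 = -224*0 = 0)
l/903 = 0/903 = 0*(1/903) = 0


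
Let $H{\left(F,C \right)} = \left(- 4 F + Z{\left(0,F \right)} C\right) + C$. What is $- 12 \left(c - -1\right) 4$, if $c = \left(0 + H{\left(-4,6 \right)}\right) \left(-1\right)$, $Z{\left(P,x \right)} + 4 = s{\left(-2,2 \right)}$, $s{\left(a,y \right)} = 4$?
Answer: $1008$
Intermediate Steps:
$Z{\left(P,x \right)} = 0$ ($Z{\left(P,x \right)} = -4 + 4 = 0$)
$H{\left(F,C \right)} = C - 4 F$ ($H{\left(F,C \right)} = \left(- 4 F + 0 C\right) + C = \left(- 4 F + 0\right) + C = - 4 F + C = C - 4 F$)
$c = -22$ ($c = \left(0 + \left(6 - -16\right)\right) \left(-1\right) = \left(0 + \left(6 + 16\right)\right) \left(-1\right) = \left(0 + 22\right) \left(-1\right) = 22 \left(-1\right) = -22$)
$- 12 \left(c - -1\right) 4 = - 12 \left(-22 - -1\right) 4 = - 12 \left(-22 + 1\right) 4 = \left(-12\right) \left(-21\right) 4 = 252 \cdot 4 = 1008$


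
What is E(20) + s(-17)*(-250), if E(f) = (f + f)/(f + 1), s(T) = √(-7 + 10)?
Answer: 40/21 - 250*√3 ≈ -431.11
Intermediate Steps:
s(T) = √3
E(f) = 2*f/(1 + f) (E(f) = (2*f)/(1 + f) = 2*f/(1 + f))
E(20) + s(-17)*(-250) = 2*20/(1 + 20) + √3*(-250) = 2*20/21 - 250*√3 = 2*20*(1/21) - 250*√3 = 40/21 - 250*√3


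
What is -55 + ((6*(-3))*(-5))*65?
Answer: 5795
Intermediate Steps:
-55 + ((6*(-3))*(-5))*65 = -55 - 18*(-5)*65 = -55 + 90*65 = -55 + 5850 = 5795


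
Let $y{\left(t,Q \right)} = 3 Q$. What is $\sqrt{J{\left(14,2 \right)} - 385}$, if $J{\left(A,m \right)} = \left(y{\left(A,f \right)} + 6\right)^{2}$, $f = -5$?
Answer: $4 i \sqrt{19} \approx 17.436 i$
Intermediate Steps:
$J{\left(A,m \right)} = 81$ ($J{\left(A,m \right)} = \left(3 \left(-5\right) + 6\right)^{2} = \left(-15 + 6\right)^{2} = \left(-9\right)^{2} = 81$)
$\sqrt{J{\left(14,2 \right)} - 385} = \sqrt{81 - 385} = \sqrt{-304} = 4 i \sqrt{19}$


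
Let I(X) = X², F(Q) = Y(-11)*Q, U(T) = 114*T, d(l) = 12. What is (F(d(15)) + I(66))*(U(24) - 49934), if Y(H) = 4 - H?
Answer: -214090128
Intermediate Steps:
F(Q) = 15*Q (F(Q) = (4 - 1*(-11))*Q = (4 + 11)*Q = 15*Q)
(F(d(15)) + I(66))*(U(24) - 49934) = (15*12 + 66²)*(114*24 - 49934) = (180 + 4356)*(2736 - 49934) = 4536*(-47198) = -214090128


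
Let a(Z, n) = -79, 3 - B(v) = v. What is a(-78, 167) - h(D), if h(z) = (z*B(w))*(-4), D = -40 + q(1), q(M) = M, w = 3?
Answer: -79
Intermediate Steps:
B(v) = 3 - v
D = -39 (D = -40 + 1 = -39)
h(z) = 0 (h(z) = (z*(3 - 1*3))*(-4) = (z*(3 - 3))*(-4) = (z*0)*(-4) = 0*(-4) = 0)
a(-78, 167) - h(D) = -79 - 1*0 = -79 + 0 = -79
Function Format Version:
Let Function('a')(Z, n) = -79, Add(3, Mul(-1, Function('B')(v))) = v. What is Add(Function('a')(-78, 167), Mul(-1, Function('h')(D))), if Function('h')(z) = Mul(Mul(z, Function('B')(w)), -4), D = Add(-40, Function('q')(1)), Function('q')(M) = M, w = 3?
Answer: -79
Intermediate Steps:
Function('B')(v) = Add(3, Mul(-1, v))
D = -39 (D = Add(-40, 1) = -39)
Function('h')(z) = 0 (Function('h')(z) = Mul(Mul(z, Add(3, Mul(-1, 3))), -4) = Mul(Mul(z, Add(3, -3)), -4) = Mul(Mul(z, 0), -4) = Mul(0, -4) = 0)
Add(Function('a')(-78, 167), Mul(-1, Function('h')(D))) = Add(-79, Mul(-1, 0)) = Add(-79, 0) = -79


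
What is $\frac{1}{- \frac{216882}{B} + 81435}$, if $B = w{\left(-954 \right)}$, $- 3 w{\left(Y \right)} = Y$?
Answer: $\frac{53}{4279908} \approx 1.2383 \cdot 10^{-5}$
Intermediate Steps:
$w{\left(Y \right)} = - \frac{Y}{3}$
$B = 318$ ($B = \left(- \frac{1}{3}\right) \left(-954\right) = 318$)
$\frac{1}{- \frac{216882}{B} + 81435} = \frac{1}{- \frac{216882}{318} + 81435} = \frac{1}{\left(-216882\right) \frac{1}{318} + 81435} = \frac{1}{- \frac{36147}{53} + 81435} = \frac{1}{\frac{4279908}{53}} = \frac{53}{4279908}$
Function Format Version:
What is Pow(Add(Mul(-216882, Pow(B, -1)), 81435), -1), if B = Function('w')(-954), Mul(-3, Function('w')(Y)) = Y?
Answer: Rational(53, 4279908) ≈ 1.2383e-5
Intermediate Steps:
Function('w')(Y) = Mul(Rational(-1, 3), Y)
B = 318 (B = Mul(Rational(-1, 3), -954) = 318)
Pow(Add(Mul(-216882, Pow(B, -1)), 81435), -1) = Pow(Add(Mul(-216882, Pow(318, -1)), 81435), -1) = Pow(Add(Mul(-216882, Rational(1, 318)), 81435), -1) = Pow(Add(Rational(-36147, 53), 81435), -1) = Pow(Rational(4279908, 53), -1) = Rational(53, 4279908)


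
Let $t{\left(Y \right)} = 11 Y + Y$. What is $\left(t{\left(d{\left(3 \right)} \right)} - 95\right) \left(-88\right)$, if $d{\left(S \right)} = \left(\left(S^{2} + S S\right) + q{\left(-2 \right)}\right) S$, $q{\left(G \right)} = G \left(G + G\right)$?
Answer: $-74008$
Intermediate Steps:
$q{\left(G \right)} = 2 G^{2}$ ($q{\left(G \right)} = G 2 G = 2 G^{2}$)
$d{\left(S \right)} = S \left(8 + 2 S^{2}\right)$ ($d{\left(S \right)} = \left(\left(S^{2} + S S\right) + 2 \left(-2\right)^{2}\right) S = \left(\left(S^{2} + S^{2}\right) + 2 \cdot 4\right) S = \left(2 S^{2} + 8\right) S = \left(8 + 2 S^{2}\right) S = S \left(8 + 2 S^{2}\right)$)
$t{\left(Y \right)} = 12 Y$
$\left(t{\left(d{\left(3 \right)} \right)} - 95\right) \left(-88\right) = \left(12 \cdot 2 \cdot 3 \left(4 + 3^{2}\right) - 95\right) \left(-88\right) = \left(12 \cdot 2 \cdot 3 \left(4 + 9\right) - 95\right) \left(-88\right) = \left(12 \cdot 2 \cdot 3 \cdot 13 - 95\right) \left(-88\right) = \left(12 \cdot 78 - 95\right) \left(-88\right) = \left(936 - 95\right) \left(-88\right) = 841 \left(-88\right) = -74008$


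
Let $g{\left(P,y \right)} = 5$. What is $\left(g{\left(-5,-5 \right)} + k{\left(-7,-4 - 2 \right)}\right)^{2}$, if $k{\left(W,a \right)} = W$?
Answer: $4$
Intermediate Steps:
$\left(g{\left(-5,-5 \right)} + k{\left(-7,-4 - 2 \right)}\right)^{2} = \left(5 - 7\right)^{2} = \left(-2\right)^{2} = 4$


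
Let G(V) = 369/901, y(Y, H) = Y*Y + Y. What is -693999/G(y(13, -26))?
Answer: -69477011/41 ≈ -1.6946e+6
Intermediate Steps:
y(Y, H) = Y + Y² (y(Y, H) = Y² + Y = Y + Y²)
G(V) = 369/901 (G(V) = 369*(1/901) = 369/901)
-693999/G(y(13, -26)) = -693999/369/901 = -693999*901/369 = -69477011/41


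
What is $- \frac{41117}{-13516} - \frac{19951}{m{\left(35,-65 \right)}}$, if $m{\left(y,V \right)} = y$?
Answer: $- \frac{268218621}{473060} \approx -566.99$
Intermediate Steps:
$- \frac{41117}{-13516} - \frac{19951}{m{\left(35,-65 \right)}} = - \frac{41117}{-13516} - \frac{19951}{35} = \left(-41117\right) \left(- \frac{1}{13516}\right) - \frac{19951}{35} = \frac{41117}{13516} - \frac{19951}{35} = - \frac{268218621}{473060}$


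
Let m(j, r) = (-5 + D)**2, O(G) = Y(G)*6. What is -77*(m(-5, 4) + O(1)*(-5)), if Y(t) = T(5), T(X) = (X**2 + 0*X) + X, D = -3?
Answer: 64372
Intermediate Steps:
T(X) = X + X**2 (T(X) = (X**2 + 0) + X = X**2 + X = X + X**2)
Y(t) = 30 (Y(t) = 5*(1 + 5) = 5*6 = 30)
O(G) = 180 (O(G) = 30*6 = 180)
m(j, r) = 64 (m(j, r) = (-5 - 3)**2 = (-8)**2 = 64)
-77*(m(-5, 4) + O(1)*(-5)) = -77*(64 + 180*(-5)) = -77*(64 - 900) = -77*(-836) = 64372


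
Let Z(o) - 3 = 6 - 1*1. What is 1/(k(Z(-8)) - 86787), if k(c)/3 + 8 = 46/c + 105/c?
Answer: -8/694035 ≈ -1.1527e-5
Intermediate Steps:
Z(o) = 8 (Z(o) = 3 + (6 - 1*1) = 3 + (6 - 1) = 3 + 5 = 8)
k(c) = -24 + 453/c (k(c) = -24 + 3*(46/c + 105/c) = -24 + 3*(151/c) = -24 + 453/c)
1/(k(Z(-8)) - 86787) = 1/((-24 + 453/8) - 86787) = 1/(261/8 - 86787) = 1/(-694035/8) = -8/694035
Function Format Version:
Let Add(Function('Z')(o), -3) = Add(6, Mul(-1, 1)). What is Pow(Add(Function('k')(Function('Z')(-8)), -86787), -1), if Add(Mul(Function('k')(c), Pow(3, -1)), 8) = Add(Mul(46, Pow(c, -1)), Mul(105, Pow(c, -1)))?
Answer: Rational(-8, 694035) ≈ -1.1527e-5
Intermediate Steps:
Function('Z')(o) = 8 (Function('Z')(o) = Add(3, Add(6, Mul(-1, 1))) = Add(3, Add(6, -1)) = Add(3, 5) = 8)
Function('k')(c) = Add(-24, Mul(453, Pow(c, -1))) (Function('k')(c) = Add(-24, Mul(3, Add(Mul(46, Pow(c, -1)), Mul(105, Pow(c, -1))))) = Add(-24, Mul(3, Mul(151, Pow(c, -1)))) = Add(-24, Mul(453, Pow(c, -1))))
Pow(Add(Function('k')(Function('Z')(-8)), -86787), -1) = Pow(Add(Add(-24, Mul(453, Pow(8, -1))), -86787), -1) = Pow(Add(Add(-24, Mul(453, Rational(1, 8))), -86787), -1) = Pow(Add(Add(-24, Rational(453, 8)), -86787), -1) = Pow(Add(Rational(261, 8), -86787), -1) = Pow(Rational(-694035, 8), -1) = Rational(-8, 694035)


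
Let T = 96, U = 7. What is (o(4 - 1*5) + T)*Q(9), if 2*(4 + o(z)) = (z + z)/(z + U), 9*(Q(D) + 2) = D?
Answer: -551/6 ≈ -91.833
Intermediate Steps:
Q(D) = -2 + D/9
o(z) = -4 + z/(7 + z) (o(z) = -4 + ((z + z)/(z + 7))/2 = -4 + ((2*z)/(7 + z))/2 = -4 + (2*z/(7 + z))/2 = -4 + z/(7 + z))
(o(4 - 1*5) + T)*Q(9) = ((-28 - 3*(4 - 1*5))/(7 + (4 - 1*5)) + 96)*(-2 + (⅑)*9) = ((-28 - 3*(4 - 5))/(7 + (4 - 5)) + 96)*(-2 + 1) = ((-28 - 3*(-1))/(7 - 1) + 96)*(-1) = ((-28 + 3)/6 + 96)*(-1) = ((⅙)*(-25) + 96)*(-1) = (-25/6 + 96)*(-1) = (551/6)*(-1) = -551/6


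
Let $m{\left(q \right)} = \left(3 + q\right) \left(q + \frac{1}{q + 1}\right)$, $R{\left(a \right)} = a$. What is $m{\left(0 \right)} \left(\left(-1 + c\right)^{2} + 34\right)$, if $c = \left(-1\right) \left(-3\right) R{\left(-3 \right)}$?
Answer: $402$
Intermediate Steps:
$m{\left(q \right)} = \left(3 + q\right) \left(q + \frac{1}{1 + q}\right)$
$c = -9$ ($c = \left(-1\right) \left(-3\right) \left(-3\right) = 3 \left(-3\right) = -9$)
$m{\left(0 \right)} \left(\left(-1 + c\right)^{2} + 34\right) = \frac{3 + 0^{3} + 4 \cdot 0 + 4 \cdot 0^{2}}{1 + 0} \left(\left(-1 - 9\right)^{2} + 34\right) = \frac{3 + 0 + 0 + 4 \cdot 0}{1} \left(\left(-10\right)^{2} + 34\right) = 1 \left(3 + 0 + 0 + 0\right) \left(100 + 34\right) = 1 \cdot 3 \cdot 134 = 3 \cdot 134 = 402$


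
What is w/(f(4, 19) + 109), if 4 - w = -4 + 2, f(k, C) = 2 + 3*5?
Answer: 1/21 ≈ 0.047619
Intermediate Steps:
f(k, C) = 17 (f(k, C) = 2 + 15 = 17)
w = 6 (w = 4 - (-4 + 2) = 4 - 1*(-2) = 4 + 2 = 6)
w/(f(4, 19) + 109) = 6/(17 + 109) = 6/126 = (1/126)*6 = 1/21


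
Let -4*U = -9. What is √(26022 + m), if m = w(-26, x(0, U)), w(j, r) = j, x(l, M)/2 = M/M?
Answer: 2*√6499 ≈ 161.23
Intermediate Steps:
U = 9/4 (U = -¼*(-9) = 9/4 ≈ 2.2500)
x(l, M) = 2 (x(l, M) = 2*(M/M) = 2*1 = 2)
m = -26
√(26022 + m) = √(26022 - 26) = √25996 = 2*√6499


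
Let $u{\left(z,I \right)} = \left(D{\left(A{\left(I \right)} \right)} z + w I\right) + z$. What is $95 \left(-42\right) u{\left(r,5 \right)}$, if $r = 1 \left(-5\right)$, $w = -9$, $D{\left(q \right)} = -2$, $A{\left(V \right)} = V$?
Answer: $159600$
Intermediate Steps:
$r = -5$
$u{\left(z,I \right)} = - z - 9 I$ ($u{\left(z,I \right)} = \left(- 2 z - 9 I\right) + z = \left(- 9 I - 2 z\right) + z = - z - 9 I$)
$95 \left(-42\right) u{\left(r,5 \right)} = 95 \left(-42\right) \left(\left(-1\right) \left(-5\right) - 45\right) = - 3990 \left(5 - 45\right) = \left(-3990\right) \left(-40\right) = 159600$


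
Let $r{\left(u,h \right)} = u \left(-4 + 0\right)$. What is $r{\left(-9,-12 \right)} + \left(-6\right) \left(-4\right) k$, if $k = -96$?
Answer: $-2268$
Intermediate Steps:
$r{\left(u,h \right)} = - 4 u$ ($r{\left(u,h \right)} = u \left(-4\right) = - 4 u$)
$r{\left(-9,-12 \right)} + \left(-6\right) \left(-4\right) k = \left(-4\right) \left(-9\right) + \left(-6\right) \left(-4\right) \left(-96\right) = 36 + 24 \left(-96\right) = 36 - 2304 = -2268$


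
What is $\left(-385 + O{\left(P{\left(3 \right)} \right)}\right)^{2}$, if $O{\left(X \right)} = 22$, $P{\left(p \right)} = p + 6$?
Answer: $131769$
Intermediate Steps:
$P{\left(p \right)} = 6 + p$
$\left(-385 + O{\left(P{\left(3 \right)} \right)}\right)^{2} = \left(-385 + 22\right)^{2} = \left(-363\right)^{2} = 131769$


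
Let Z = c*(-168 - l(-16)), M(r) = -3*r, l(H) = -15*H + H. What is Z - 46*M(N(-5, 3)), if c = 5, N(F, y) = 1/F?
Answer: -9938/5 ≈ -1987.6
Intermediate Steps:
l(H) = -14*H
N(F, y) = 1/F
Z = -1960 (Z = 5*(-168 - (-14)*(-16)) = 5*(-168 - 1*224) = 5*(-168 - 224) = 5*(-392) = -1960)
Z - 46*M(N(-5, 3)) = -1960 - (-138)/(-5) = -1960 - (-138)*(-1)/5 = -1960 - 46*⅗ = -1960 - 138/5 = -9938/5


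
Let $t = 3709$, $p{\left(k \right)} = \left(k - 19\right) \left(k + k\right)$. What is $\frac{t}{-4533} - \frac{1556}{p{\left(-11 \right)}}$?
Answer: $- \frac{791774}{249315} \approx -3.1758$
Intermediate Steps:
$p{\left(k \right)} = 2 k \left(-19 + k\right)$ ($p{\left(k \right)} = \left(-19 + k\right) 2 k = 2 k \left(-19 + k\right)$)
$\frac{t}{-4533} - \frac{1556}{p{\left(-11 \right)}} = \frac{3709}{-4533} - \frac{1556}{2 \left(-11\right) \left(-19 - 11\right)} = 3709 \left(- \frac{1}{4533}\right) - \frac{1556}{2 \left(-11\right) \left(-30\right)} = - \frac{3709}{4533} - \frac{1556}{660} = - \frac{3709}{4533} - \frac{389}{165} = - \frac{791774}{249315}$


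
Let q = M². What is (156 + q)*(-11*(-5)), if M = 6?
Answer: 10560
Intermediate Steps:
q = 36 (q = 6² = 36)
(156 + q)*(-11*(-5)) = (156 + 36)*(-11*(-5)) = 192*55 = 10560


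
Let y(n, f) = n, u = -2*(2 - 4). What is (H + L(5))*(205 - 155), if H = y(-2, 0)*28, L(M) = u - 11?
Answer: -3150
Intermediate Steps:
u = 4 (u = -2*(-2) = 4)
L(M) = -7 (L(M) = 4 - 11 = -7)
H = -56 (H = -2*28 = -56)
(H + L(5))*(205 - 155) = (-56 - 7)*(205 - 155) = -63*50 = -3150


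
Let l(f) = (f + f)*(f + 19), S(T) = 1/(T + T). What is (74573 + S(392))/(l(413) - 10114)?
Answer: 58465233/271826912 ≈ 0.21508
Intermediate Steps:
S(T) = 1/(2*T)
l(f) = 2*f*(19 + f) (l(f) = (2*f)*(19 + f) = 2*f*(19 + f))
(74573 + S(392))/(l(413) - 10114) = (74573 + (½)/392)/(2*413*(19 + 413) - 10114) = (74573 + (½)*(1/392))/(2*413*432 - 10114) = (74573 + 1/784)/(356832 - 10114) = (58465233/784)/346718 = (58465233/784)*(1/346718) = 58465233/271826912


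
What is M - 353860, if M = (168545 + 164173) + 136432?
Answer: 115290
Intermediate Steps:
M = 469150 (M = 332718 + 136432 = 469150)
M - 353860 = 469150 - 353860 = 115290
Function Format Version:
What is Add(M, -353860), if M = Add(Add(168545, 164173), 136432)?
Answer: 115290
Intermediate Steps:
M = 469150 (M = Add(332718, 136432) = 469150)
Add(M, -353860) = Add(469150, -353860) = 115290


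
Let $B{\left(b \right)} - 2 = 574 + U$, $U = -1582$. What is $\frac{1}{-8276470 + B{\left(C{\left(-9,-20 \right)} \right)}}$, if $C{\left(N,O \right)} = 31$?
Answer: $- \frac{1}{8277476} \approx -1.2081 \cdot 10^{-7}$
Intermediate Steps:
$B{\left(b \right)} = -1006$ ($B{\left(b \right)} = 2 + \left(574 - 1582\right) = 2 - 1008 = -1006$)
$\frac{1}{-8276470 + B{\left(C{\left(-9,-20 \right)} \right)}} = \frac{1}{-8276470 - 1006} = \frac{1}{-8277476} = - \frac{1}{8277476}$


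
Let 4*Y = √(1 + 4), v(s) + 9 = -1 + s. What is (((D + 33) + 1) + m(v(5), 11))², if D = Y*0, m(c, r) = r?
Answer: 2025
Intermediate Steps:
v(s) = -10 + s (v(s) = -9 + (-1 + s) = -10 + s)
Y = √5/4 (Y = √(1 + 4)/4 = √5/4 ≈ 0.55902)
D = 0 (D = (√5/4)*0 = 0)
(((D + 33) + 1) + m(v(5), 11))² = (((0 + 33) + 1) + 11)² = ((33 + 1) + 11)² = (34 + 11)² = 45² = 2025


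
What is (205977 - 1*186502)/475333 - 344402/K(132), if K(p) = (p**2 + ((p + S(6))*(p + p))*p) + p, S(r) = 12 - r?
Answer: -34853995183/1147116375570 ≈ -0.030384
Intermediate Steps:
K(p) = p + p**2 + 2*p**2*(6 + p) (K(p) = (p**2 + ((p + (12 - 1*6))*(p + p))*p) + p = (p**2 + ((p + (12 - 6))*(2*p))*p) + p = (p**2 + ((p + 6)*(2*p))*p) + p = (p**2 + ((6 + p)*(2*p))*p) + p = (p**2 + (2*p*(6 + p))*p) + p = (p**2 + 2*p**2*(6 + p)) + p = p + p**2 + 2*p**2*(6 + p))
(205977 - 1*186502)/475333 - 344402/K(132) = (205977 - 1*186502)/475333 - 344402*1/(132*(1 + 2*132**2 + 13*132)) = (205977 - 186502)*(1/475333) - 344402*1/(132*(1 + 2*17424 + 1716)) = 19475*(1/475333) - 344402*1/(132*(1 + 34848 + 1716)) = 19475/475333 - 344402/(132*36565) = 19475/475333 - 344402/4826580 = 19475/475333 - 344402*1/4826580 = 19475/475333 - 172201/2413290 = -34853995183/1147116375570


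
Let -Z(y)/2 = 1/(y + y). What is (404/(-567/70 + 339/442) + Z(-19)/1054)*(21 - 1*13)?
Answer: -35759995268/81135339 ≈ -440.75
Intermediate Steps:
Z(y) = -1/y (Z(y) = -2/(y + y) = -2*1/(2*y) = -1/y)
(404/(-567/70 + 339/442) + Z(-19)/1054)*(21 - 1*13) = (404/(-567/70 + 339/442) - 1/(-19)/1054)*(21 - 1*13) = (404/(-567*1/70 + 339*(1/442)) - 1*(-1/19)*(1/1054))*(21 - 13) = (404/(-81/10 + 339/442) + (1/19)*(1/1054))*8 = (404/(-8103/1105) + 1/20026)*8 = (404*(-1105/8103) + 1/20026)*8 = (-446420/8103 + 1/20026)*8 = -8939998817/162270678*8 = -35759995268/81135339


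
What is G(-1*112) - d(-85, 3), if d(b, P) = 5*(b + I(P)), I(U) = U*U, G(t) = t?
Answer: 268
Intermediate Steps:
I(U) = U²
d(b, P) = 5*b + 5*P² (d(b, P) = 5*(b + P²) = 5*b + 5*P²)
G(-1*112) - d(-85, 3) = -1*112 - (5*(-85) + 5*3²) = -112 - (-425 + 5*9) = -112 - (-425 + 45) = -112 - 1*(-380) = -112 + 380 = 268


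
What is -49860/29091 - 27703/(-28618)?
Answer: -206995169/277508746 ≈ -0.74590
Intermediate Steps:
-49860/29091 - 27703/(-28618) = -49860*1/29091 - 27703*(-1/28618) = -16620/9697 + 27703/28618 = -206995169/277508746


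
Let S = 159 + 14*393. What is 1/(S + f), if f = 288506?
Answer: 1/294167 ≈ 3.3994e-6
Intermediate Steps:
S = 5661 (S = 159 + 5502 = 5661)
1/(S + f) = 1/(5661 + 288506) = 1/294167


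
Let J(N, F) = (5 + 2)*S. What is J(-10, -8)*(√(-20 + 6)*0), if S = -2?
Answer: 0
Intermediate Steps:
J(N, F) = -14 (J(N, F) = (5 + 2)*(-2) = 7*(-2) = -14)
J(-10, -8)*(√(-20 + 6)*0) = -14*√(-20 + 6)*0 = -14*√(-14)*0 = -14*I*√14*0 = -14*0 = 0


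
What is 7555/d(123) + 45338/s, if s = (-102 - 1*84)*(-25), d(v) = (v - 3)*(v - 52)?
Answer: 4682339/440200 ≈ 10.637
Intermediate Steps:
d(v) = (-52 + v)*(-3 + v) (d(v) = (-3 + v)*(-52 + v) = (-52 + v)*(-3 + v))
s = 4650 (s = (-102 - 84)*(-25) = -186*(-25) = 4650)
7555/d(123) + 45338/s = 7555/(156 + 123**2 - 55*123) + 45338/4650 = 7555/(156 + 15129 - 6765) + 45338*(1/4650) = 7555/8520 + 22669/2325 = 7555*(1/8520) + 22669/2325 = 1511/1704 + 22669/2325 = 4682339/440200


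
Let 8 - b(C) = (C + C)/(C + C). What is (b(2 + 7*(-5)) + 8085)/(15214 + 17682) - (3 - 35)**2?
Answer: -8419353/8224 ≈ -1023.8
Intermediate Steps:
b(C) = 7 (b(C) = 8 - (C + C)/(C + C) = 8 - 2*C/(2*C) = 8 - 2*C*1/(2*C) = 8 - 1*1 = 8 - 1 = 7)
(b(2 + 7*(-5)) + 8085)/(15214 + 17682) - (3 - 35)**2 = (7 + 8085)/(15214 + 17682) - (3 - 35)**2 = 8092/32896 - 1*(-32)**2 = 8092*(1/32896) - 1*1024 = 2023/8224 - 1024 = -8419353/8224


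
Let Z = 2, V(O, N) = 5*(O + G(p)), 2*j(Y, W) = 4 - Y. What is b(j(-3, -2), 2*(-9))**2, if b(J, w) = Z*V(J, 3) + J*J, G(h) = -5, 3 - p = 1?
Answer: 121/16 ≈ 7.5625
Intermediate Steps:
p = 2 (p = 3 - 1*1 = 3 - 1 = 2)
j(Y, W) = 2 - Y/2 (j(Y, W) = (4 - Y)/2 = 2 - Y/2)
V(O, N) = -25 + 5*O (V(O, N) = 5*(O - 5) = 5*(-5 + O) = -25 + 5*O)
b(J, w) = -50 + J**2 + 10*J (b(J, w) = 2*(-25 + 5*J) + J*J = (-50 + 10*J) + J**2 = -50 + J**2 + 10*J)
b(j(-3, -2), 2*(-9))**2 = (-50 + (2 - 1/2*(-3))**2 + 10*(2 - 1/2*(-3)))**2 = (-50 + (2 + 3/2)**2 + 10*(2 + 3/2))**2 = (-50 + (7/2)**2 + 10*(7/2))**2 = (-50 + 49/4 + 35)**2 = (-11/4)**2 = 121/16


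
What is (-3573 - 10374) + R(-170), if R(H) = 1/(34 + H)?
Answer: -1896793/136 ≈ -13947.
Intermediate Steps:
(-3573 - 10374) + R(-170) = (-3573 - 10374) + 1/(34 - 170) = -13947 + 1/(-136) = -13947 - 1/136 = -1896793/136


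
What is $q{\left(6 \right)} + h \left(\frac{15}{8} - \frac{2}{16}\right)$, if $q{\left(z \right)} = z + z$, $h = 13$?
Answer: $\frac{139}{4} \approx 34.75$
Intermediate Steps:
$q{\left(z \right)} = 2 z$
$q{\left(6 \right)} + h \left(\frac{15}{8} - \frac{2}{16}\right) = 2 \cdot 6 + 13 \left(\frac{15}{8} - \frac{2}{16}\right) = 12 + 13 \left(15 \cdot \frac{1}{8} - \frac{1}{8}\right) = 12 + 13 \left(\frac{15}{8} - \frac{1}{8}\right) = 12 + 13 \cdot \frac{7}{4} = 12 + \frac{91}{4} = \frac{139}{4}$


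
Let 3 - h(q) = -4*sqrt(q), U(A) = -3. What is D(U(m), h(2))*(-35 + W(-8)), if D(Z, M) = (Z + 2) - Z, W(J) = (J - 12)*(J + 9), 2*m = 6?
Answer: -110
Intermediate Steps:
m = 3 (m = (1/2)*6 = 3)
W(J) = (-12 + J)*(9 + J)
h(q) = 3 + 4*sqrt(q) (h(q) = 3 - (-4)*sqrt(q) = 3 + 4*sqrt(q))
D(Z, M) = 2 (D(Z, M) = (2 + Z) - Z = 2)
D(U(m), h(2))*(-35 + W(-8)) = 2*(-35 + (-108 + (-8)**2 - 3*(-8))) = 2*(-35 + (-108 + 64 + 24)) = 2*(-35 - 20) = 2*(-55) = -110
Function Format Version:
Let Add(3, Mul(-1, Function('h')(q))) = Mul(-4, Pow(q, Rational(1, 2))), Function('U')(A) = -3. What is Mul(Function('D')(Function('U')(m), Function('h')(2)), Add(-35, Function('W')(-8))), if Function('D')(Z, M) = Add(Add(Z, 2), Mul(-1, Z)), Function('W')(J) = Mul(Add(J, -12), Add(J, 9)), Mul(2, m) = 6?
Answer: -110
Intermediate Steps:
m = 3 (m = Mul(Rational(1, 2), 6) = 3)
Function('W')(J) = Mul(Add(-12, J), Add(9, J))
Function('h')(q) = Add(3, Mul(4, Pow(q, Rational(1, 2)))) (Function('h')(q) = Add(3, Mul(-1, Mul(-4, Pow(q, Rational(1, 2))))) = Add(3, Mul(4, Pow(q, Rational(1, 2)))))
Function('D')(Z, M) = 2 (Function('D')(Z, M) = Add(Add(2, Z), Mul(-1, Z)) = 2)
Mul(Function('D')(Function('U')(m), Function('h')(2)), Add(-35, Function('W')(-8))) = Mul(2, Add(-35, Add(-108, Pow(-8, 2), Mul(-3, -8)))) = Mul(2, Add(-35, Add(-108, 64, 24))) = Mul(2, Add(-35, -20)) = Mul(2, -55) = -110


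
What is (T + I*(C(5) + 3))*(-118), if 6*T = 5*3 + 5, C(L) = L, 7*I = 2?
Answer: -13924/21 ≈ -663.05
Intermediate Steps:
I = 2/7 (I = (⅐)*2 = 2/7 ≈ 0.28571)
T = 10/3 (T = (5*3 + 5)/6 = (15 + 5)/6 = (⅙)*20 = 10/3 ≈ 3.3333)
(T + I*(C(5) + 3))*(-118) = (10/3 + 2*(5 + 3)/7)*(-118) = (10/3 + (2/7)*8)*(-118) = (10/3 + 16/7)*(-118) = (118/21)*(-118) = -13924/21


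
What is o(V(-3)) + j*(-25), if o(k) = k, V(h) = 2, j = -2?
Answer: 52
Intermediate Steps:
o(V(-3)) + j*(-25) = 2 - 2*(-25) = 2 + 50 = 52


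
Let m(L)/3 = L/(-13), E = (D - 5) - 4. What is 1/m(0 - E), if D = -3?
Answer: -13/36 ≈ -0.36111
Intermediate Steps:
E = -12 (E = (-3 - 5) - 4 = -8 - 4 = -12)
m(L) = -3*L/13 (m(L) = 3*(L/(-13)) = 3*(L*(-1/13)) = 3*(-L/13) = -3*L/13)
1/m(0 - E) = 1/(-3*(0 - 1*(-12))/13) = 1/(-3*(0 + 12)/13) = 1/(-3/13*12) = 1/(-36/13) = -13/36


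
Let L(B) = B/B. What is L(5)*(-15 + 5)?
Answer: -10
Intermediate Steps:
L(B) = 1
L(5)*(-15 + 5) = 1*(-15 + 5) = 1*(-10) = -10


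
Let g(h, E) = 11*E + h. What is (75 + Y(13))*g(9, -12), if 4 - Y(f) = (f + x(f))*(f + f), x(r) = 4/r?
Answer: 32841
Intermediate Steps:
g(h, E) = h + 11*E
Y(f) = 4 - 2*f*(f + 4/f) (Y(f) = 4 - (f + 4/f)*(f + f) = 4 - (f + 4/f)*2*f = 4 - 2*f*(f + 4/f))
(75 + Y(13))*g(9, -12) = (75 + (-4 - 2*13²))*(9 + 11*(-12)) = (75 + (-4 - 2*169))*(9 - 132) = (75 + (-4 - 338))*(-123) = (75 - 342)*(-123) = -267*(-123) = 32841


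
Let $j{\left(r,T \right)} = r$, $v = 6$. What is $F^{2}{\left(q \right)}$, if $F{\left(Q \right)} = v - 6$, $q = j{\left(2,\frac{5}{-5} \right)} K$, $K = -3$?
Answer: $0$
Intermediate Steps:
$q = -6$ ($q = 2 \left(-3\right) = -6$)
$F{\left(Q \right)} = 0$ ($F{\left(Q \right)} = 6 - 6 = 0$)
$F^{2}{\left(q \right)} = 0^{2} = 0$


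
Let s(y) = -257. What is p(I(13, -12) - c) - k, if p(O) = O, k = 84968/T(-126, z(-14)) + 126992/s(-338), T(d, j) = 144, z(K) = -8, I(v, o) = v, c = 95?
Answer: -823073/4626 ≈ -177.92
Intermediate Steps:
k = 443741/4626 (k = 84968/144 + 126992/(-257) = 84968*(1/144) + 126992*(-1/257) = 10621/18 - 126992/257 = 443741/4626 ≈ 95.923)
p(I(13, -12) - c) - k = (13 - 1*95) - 1*443741/4626 = (13 - 95) - 443741/4626 = -82 - 443741/4626 = -823073/4626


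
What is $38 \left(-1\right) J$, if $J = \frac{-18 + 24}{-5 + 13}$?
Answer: $- \frac{57}{2} \approx -28.5$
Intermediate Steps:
$J = \frac{3}{4}$ ($J = \frac{6}{8} = 6 \cdot \frac{1}{8} = \frac{3}{4} \approx 0.75$)
$38 \left(-1\right) J = 38 \left(-1\right) \frac{3}{4} = \left(-38\right) \frac{3}{4} = - \frac{57}{2}$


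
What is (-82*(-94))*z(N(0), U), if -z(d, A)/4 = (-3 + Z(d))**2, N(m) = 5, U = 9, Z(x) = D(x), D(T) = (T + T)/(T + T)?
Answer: -123328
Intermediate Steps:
D(T) = 1 (D(T) = (2*T)/((2*T)) = (2*T)*(1/(2*T)) = 1)
Z(x) = 1
z(d, A) = -16 (z(d, A) = -4*(-3 + 1)**2 = -4*(-2)**2 = -4*4 = -16)
(-82*(-94))*z(N(0), U) = -82*(-94)*(-16) = 7708*(-16) = -123328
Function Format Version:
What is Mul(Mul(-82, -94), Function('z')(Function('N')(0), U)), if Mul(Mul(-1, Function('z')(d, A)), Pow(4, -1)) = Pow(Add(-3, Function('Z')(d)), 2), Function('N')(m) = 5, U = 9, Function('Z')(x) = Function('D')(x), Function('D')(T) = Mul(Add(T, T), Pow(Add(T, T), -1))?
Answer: -123328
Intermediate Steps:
Function('D')(T) = 1 (Function('D')(T) = Mul(Mul(2, T), Pow(Mul(2, T), -1)) = Mul(Mul(2, T), Mul(Rational(1, 2), Pow(T, -1))) = 1)
Function('Z')(x) = 1
Function('z')(d, A) = -16 (Function('z')(d, A) = Mul(-4, Pow(Add(-3, 1), 2)) = Mul(-4, Pow(-2, 2)) = Mul(-4, 4) = -16)
Mul(Mul(-82, -94), Function('z')(Function('N')(0), U)) = Mul(Mul(-82, -94), -16) = Mul(7708, -16) = -123328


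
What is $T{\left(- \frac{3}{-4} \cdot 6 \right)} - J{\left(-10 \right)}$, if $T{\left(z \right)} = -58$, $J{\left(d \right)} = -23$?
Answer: $-35$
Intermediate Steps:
$T{\left(- \frac{3}{-4} \cdot 6 \right)} - J{\left(-10 \right)} = -58 - -23 = -58 + 23 = -35$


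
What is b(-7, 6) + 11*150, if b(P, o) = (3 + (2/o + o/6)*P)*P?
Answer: 5083/3 ≈ 1694.3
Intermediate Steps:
b(P, o) = P*(3 + P*(2/o + o/6)) (b(P, o) = (3 + (2/o + o*(⅙))*P)*P = (3 + (2/o + o/6)*P)*P = (3 + P*(2/o + o/6))*P = P*(3 + P*(2/o + o/6)))
b(-7, 6) + 11*150 = (⅙)*(-7)*(12*(-7) + 6*(18 - 7*6))/6 + 11*150 = (⅙)*(-7)*(⅙)*(-84 + 6*(18 - 42)) + 1650 = (⅙)*(-7)*(⅙)*(-84 + 6*(-24)) + 1650 = (⅙)*(-7)*(⅙)*(-84 - 144) + 1650 = (⅙)*(-7)*(⅙)*(-228) + 1650 = 133/3 + 1650 = 5083/3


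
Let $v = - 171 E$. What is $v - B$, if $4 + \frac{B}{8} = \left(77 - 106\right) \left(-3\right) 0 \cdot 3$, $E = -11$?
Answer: $1913$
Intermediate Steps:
$B = -32$ ($B = -32 + 8 \left(77 - 106\right) \left(-3\right) 0 \cdot 3 = -32 + 8 \left(- 29 \cdot 0 \cdot 3\right) = -32 + 8 \left(\left(-29\right) 0\right) = -32 + 8 \cdot 0 = -32 + 0 = -32$)
$v = 1881$ ($v = \left(-171\right) \left(-11\right) = 1881$)
$v - B = 1881 - -32 = 1881 + 32 = 1913$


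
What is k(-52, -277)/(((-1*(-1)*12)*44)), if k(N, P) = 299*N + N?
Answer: -325/11 ≈ -29.545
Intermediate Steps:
k(N, P) = 300*N
k(-52, -277)/(((-1*(-1)*12)*44)) = (300*(-52))/(((-1*(-1)*12)*44)) = -15600/((1*12)*44) = -15600/(12*44) = -15600/528 = -15600*1/528 = -325/11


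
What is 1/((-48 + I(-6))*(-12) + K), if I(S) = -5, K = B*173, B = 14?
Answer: 1/3058 ≈ 0.00032701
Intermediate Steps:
K = 2422 (K = 14*173 = 2422)
1/((-48 + I(-6))*(-12) + K) = 1/((-48 - 5)*(-12) + 2422) = 1/(-53*(-12) + 2422) = 1/(636 + 2422) = 1/3058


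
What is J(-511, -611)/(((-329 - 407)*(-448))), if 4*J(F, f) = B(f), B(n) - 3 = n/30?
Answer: -521/39567360 ≈ -1.3167e-5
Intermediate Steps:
B(n) = 3 + n/30
J(F, f) = 3/4 + f/120 (J(F, f) = (3 + f/30)/4 = 3/4 + f/120)
J(-511, -611)/(((-329 - 407)*(-448))) = (3/4 + (1/120)*(-611))/(((-329 - 407)*(-448))) = (3/4 - 611/120)/((-736*(-448))) = -521/120/329728 = -521/120*1/329728 = -521/39567360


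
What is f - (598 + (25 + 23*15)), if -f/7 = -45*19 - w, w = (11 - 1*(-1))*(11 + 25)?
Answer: 8041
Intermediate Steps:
w = 432 (w = (11 + 1)*36 = 12*36 = 432)
f = 9009 (f = -7*(-45*19 - 1*432) = -7*(-855 - 432) = -7*(-1287) = 9009)
f - (598 + (25 + 23*15)) = 9009 - (598 + (25 + 23*15)) = 9009 - (598 + (25 + 345)) = 9009 - (598 + 370) = 9009 - 1*968 = 9009 - 968 = 8041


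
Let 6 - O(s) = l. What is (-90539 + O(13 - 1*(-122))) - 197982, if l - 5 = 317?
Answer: -288837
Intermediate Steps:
l = 322 (l = 5 + 317 = 322)
O(s) = -316 (O(s) = 6 - 1*322 = 6 - 322 = -316)
(-90539 + O(13 - 1*(-122))) - 197982 = (-90539 - 316) - 197982 = -90855 - 197982 = -288837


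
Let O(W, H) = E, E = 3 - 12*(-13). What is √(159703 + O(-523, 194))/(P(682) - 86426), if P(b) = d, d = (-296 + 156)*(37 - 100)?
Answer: -√159862/77606 ≈ -0.0051520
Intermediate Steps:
E = 159 (E = 3 + 156 = 159)
O(W, H) = 159
d = 8820 (d = -140*(-63) = 8820)
P(b) = 8820
√(159703 + O(-523, 194))/(P(682) - 86426) = √(159703 + 159)/(8820 - 86426) = √159862/(-77606) = √159862*(-1/77606) = -√159862/77606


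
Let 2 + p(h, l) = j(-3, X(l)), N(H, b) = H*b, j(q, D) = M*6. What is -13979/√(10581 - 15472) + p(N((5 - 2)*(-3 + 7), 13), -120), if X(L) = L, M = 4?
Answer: 22 + 13979*I*√4891/4891 ≈ 22.0 + 199.88*I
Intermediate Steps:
j(q, D) = 24 (j(q, D) = 4*6 = 24)
p(h, l) = 22 (p(h, l) = -2 + 24 = 22)
-13979/√(10581 - 15472) + p(N((5 - 2)*(-3 + 7), 13), -120) = -13979/√(10581 - 15472) + 22 = -13979*(-I*√4891/4891) + 22 = -(-13979)*I*√4891/4891 + 22 = 13979*I*√4891/4891 + 22 = 22 + 13979*I*√4891/4891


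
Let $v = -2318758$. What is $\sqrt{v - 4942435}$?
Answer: $i \sqrt{7261193} \approx 2694.7 i$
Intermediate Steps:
$\sqrt{v - 4942435} = \sqrt{-2318758 - 4942435} = \sqrt{-7261193} = i \sqrt{7261193}$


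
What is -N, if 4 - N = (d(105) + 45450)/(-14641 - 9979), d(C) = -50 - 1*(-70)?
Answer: -14395/2462 ≈ -5.8469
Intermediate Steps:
d(C) = 20 (d(C) = -50 + 70 = 20)
N = 14395/2462 (N = 4 - (20 + 45450)/(-14641 - 9979) = 4 - 45470/(-24620) = 4 - 45470*(-1)/24620 = 4 - 1*(-4547/2462) = 4 + 4547/2462 = 14395/2462 ≈ 5.8469)
-N = -1*14395/2462 = -14395/2462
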